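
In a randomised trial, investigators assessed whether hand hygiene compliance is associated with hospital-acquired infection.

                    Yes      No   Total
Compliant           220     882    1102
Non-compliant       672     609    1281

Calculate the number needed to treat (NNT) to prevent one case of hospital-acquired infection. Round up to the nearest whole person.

Risk in treated group = 220/1102 = 0.19964; risk in control = 672/1281 = 0.52459.
Absolute risk reduction = 0.52459 − 0.19964 = 0.32495
NNT = 1 / ARR = 1 / 0.32495 = 3.077 → round up → 4

4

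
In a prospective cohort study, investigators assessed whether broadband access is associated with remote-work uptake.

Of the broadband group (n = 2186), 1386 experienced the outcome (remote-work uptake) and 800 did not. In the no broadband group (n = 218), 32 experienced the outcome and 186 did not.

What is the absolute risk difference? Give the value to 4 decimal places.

0.4872

From the description: a = 1386, b = 800, c = 32, d = 186.
Risk in exposed = 1386/2186 = 0.634035; risk in unexposed = 32/218 = 0.146789.
Risk difference = 0.634035 − 0.146789 = 0.487246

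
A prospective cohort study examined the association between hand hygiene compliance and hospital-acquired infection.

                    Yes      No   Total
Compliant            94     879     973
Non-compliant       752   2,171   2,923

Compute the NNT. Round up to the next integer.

7

Risk in treated group = 94/973 = 0.09661; risk in control = 752/2923 = 0.25727.
Absolute risk reduction = 0.25727 − 0.09661 = 0.16066
NNT = 1 / ARR = 1 / 0.16066 = 6.224 → round up → 7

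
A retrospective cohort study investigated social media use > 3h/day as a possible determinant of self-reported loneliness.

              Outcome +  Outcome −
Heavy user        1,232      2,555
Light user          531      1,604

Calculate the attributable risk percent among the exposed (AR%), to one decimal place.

23.5

Cells: a = 1232, b = 2555, c = 531, d = 1604.
Risk in exposed = 1232/3787 = 0.32532; risk in unexposed = 531/2135 = 0.24871.
RR = 0.32532/0.24871 = 1.30803
AR% = (RR − 1)/RR × 100 = (1.30803 − 1)/1.30803 × 100 = 23.5493%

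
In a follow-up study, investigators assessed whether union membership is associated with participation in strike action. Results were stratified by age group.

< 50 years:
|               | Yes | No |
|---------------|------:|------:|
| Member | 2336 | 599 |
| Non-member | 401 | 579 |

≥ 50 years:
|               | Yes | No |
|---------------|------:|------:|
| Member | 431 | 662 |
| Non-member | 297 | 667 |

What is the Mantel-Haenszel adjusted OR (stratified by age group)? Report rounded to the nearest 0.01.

3.09

OR_MH = Σ(aᵢdᵢ/nᵢ) / Σ(bᵢcᵢ/nᵢ), where nᵢ is the stratum total.
Stratum 1 (< 50 years): n = 3915; a·d/n = 2336·579/3915 = 345.4774; b·c/n = 599·401/3915 = 61.3535
Stratum 2 (≥ 50 years): n = 2057; a·d/n = 431·667/2057 = 139.7555; b·c/n = 662·297/2057 = 95.5829
OR_MH = (345.4774 + 139.7555) / (61.3535 + 95.5829) = 485.2329 / 156.9364 = 3.09191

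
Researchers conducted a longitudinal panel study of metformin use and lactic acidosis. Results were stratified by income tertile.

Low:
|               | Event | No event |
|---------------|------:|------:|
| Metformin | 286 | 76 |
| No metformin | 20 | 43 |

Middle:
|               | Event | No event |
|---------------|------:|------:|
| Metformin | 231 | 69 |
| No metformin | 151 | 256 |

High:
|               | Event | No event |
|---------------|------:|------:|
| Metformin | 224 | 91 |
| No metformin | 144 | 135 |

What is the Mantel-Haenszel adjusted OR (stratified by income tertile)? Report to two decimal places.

4.05

OR_MH = Σ(aᵢdᵢ/nᵢ) / Σ(bᵢcᵢ/nᵢ), where nᵢ is the stratum total.
Stratum 1 (Low): n = 425; a·d/n = 286·43/425 = 28.9365; b·c/n = 76·20/425 = 3.5765
Stratum 2 (Middle): n = 707; a·d/n = 231·256/707 = 83.6436; b·c/n = 69·151/707 = 14.7369
Stratum 3 (High): n = 594; a·d/n = 224·135/594 = 50.9091; b·c/n = 91·144/594 = 22.0606
OR_MH = (28.9365 + 83.6436 + 50.9091) / (3.5765 + 14.7369 + 22.0606) = 163.4891 / 40.3740 = 4.04937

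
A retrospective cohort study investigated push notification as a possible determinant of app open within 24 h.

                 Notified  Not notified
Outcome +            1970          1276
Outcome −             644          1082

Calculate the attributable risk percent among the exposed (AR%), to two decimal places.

Reading the table with exposure as columns: a = 1970 (Notified, case), b = 644 (Notified, non-case), c = 1276 (Not notified, case), d = 1082.
Risk in exposed = 1970/2614 = 0.75363; risk in unexposed = 1276/2358 = 0.54114.
RR = 0.75363/0.54114 = 1.39269
AR% = (RR − 1)/RR × 100 = (1.39269 − 1)/1.39269 × 100 = 28.1964%

28.20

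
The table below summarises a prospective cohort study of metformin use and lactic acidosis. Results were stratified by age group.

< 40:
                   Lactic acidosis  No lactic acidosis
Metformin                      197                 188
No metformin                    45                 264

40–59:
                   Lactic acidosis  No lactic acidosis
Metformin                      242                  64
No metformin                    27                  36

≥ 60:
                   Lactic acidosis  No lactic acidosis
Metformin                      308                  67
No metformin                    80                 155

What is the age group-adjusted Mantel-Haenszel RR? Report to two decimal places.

2.57

RR_MH = Σ(aᵢ·n₀ᵢ/nᵢ) / Σ(cᵢ·n₁ᵢ/nᵢ), with n₁ᵢ = aᵢ+bᵢ (exposed), n₀ᵢ = cᵢ+dᵢ (unexposed), nᵢ = n₁ᵢ+n₀ᵢ.
Stratum 1 (< 40): n₁ = 385, n₀ = 309, n = 694; a·n₀/n = 197·309/694 = 87.7133; c·n₁/n = 45·385/694 = 24.9640
Stratum 2 (40–59): n₁ = 306, n₀ = 63, n = 369; a·n₀/n = 242·63/369 = 41.3171; c·n₁/n = 27·306/369 = 22.3902
Stratum 3 (≥ 60): n₁ = 375, n₀ = 235, n = 610; a·n₀/n = 308·235/610 = 118.6557; c·n₁/n = 80·375/610 = 49.1803
RR_MH = (87.7133 + 41.3171 + 118.6557) / (24.9640 + 22.3902 + 49.1803) = 247.6861 / 96.5345 = 2.56578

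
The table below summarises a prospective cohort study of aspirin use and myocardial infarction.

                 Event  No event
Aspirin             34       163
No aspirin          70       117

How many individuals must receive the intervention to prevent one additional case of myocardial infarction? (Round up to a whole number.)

Risk in treated group = 34/197 = 0.17259; risk in control = 70/187 = 0.37433.
Absolute risk reduction = 0.37433 − 0.17259 = 0.20174
NNT = 1 / ARR = 1 / 0.20174 = 4.957 → round up → 5

5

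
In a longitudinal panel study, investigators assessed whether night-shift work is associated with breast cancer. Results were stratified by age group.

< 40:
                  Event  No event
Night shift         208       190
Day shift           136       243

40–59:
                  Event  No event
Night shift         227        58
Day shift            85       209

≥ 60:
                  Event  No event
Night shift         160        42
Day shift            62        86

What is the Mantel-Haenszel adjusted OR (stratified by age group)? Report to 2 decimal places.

OR_MH = Σ(aᵢdᵢ/nᵢ) / Σ(bᵢcᵢ/nᵢ), where nᵢ is the stratum total.
Stratum 1 (< 40): n = 777; a·d/n = 208·243/777 = 65.0502; b·c/n = 190·136/777 = 33.2561
Stratum 2 (40–59): n = 579; a·d/n = 227·209/579 = 81.9396; b·c/n = 58·85/579 = 8.5147
Stratum 3 (≥ 60): n = 350; a·d/n = 160·86/350 = 39.3143; b·c/n = 42·62/350 = 7.4400
OR_MH = (65.0502 + 81.9396 + 39.3143) / (33.2561 + 8.5147 + 7.4400) = 186.3040 / 49.2108 = 3.78584

3.79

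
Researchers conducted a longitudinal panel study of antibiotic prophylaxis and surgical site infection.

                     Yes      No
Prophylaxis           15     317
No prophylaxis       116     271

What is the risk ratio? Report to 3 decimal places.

Cells: a = 15, b = 317, c = 116, d = 271.
Risk in exposed = 15/332 = 0.04518; risk in unexposed = 116/387 = 0.29974.
RR = 0.04518 / 0.29974 = 0.15073
The risk is 85% lower among the exposed than among the unexposed.

0.151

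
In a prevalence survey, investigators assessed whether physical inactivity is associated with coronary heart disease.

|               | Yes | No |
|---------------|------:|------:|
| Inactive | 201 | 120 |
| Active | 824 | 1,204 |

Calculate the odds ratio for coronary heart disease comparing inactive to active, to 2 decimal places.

Cells: a = 201, b = 120, c = 824, d = 1204.
OR = (a·d)/(b·c) = (201 × 1204) / (120 × 824) = 242004 / 98880 = 2.44745
The odds of coronary heart disease are about 2.45 times as high in the inactive group.

2.45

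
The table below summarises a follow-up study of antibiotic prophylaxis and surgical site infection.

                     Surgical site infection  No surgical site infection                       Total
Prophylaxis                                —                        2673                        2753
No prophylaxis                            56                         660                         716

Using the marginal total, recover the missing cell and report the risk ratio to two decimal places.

The missing cell is in the exposed row: 2753 − 2673 = 80.
So a = 80, b = 2673, c = 56, d = 660.
RR = [a/(a+b)] / [c/(c+d)] = (80/2753) / (56/716) = 0.02906/0.07821 = 0.37154

0.37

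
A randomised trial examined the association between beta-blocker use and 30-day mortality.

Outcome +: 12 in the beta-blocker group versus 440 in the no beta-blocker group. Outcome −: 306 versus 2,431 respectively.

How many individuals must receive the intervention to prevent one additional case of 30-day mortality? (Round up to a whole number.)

9

Risk in treated group = 12/318 = 0.03774; risk in control = 440/2871 = 0.15326.
Absolute risk reduction = 0.15326 − 0.03774 = 0.11552
NNT = 1 / ARR = 1 / 0.11552 = 8.656 → round up → 9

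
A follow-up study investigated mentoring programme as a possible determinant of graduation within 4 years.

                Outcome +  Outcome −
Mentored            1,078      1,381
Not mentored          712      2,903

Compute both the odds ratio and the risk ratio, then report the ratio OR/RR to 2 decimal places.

Cells: a = 1078, b = 1381, c = 712, d = 2903.
OR = (1078·2903)/(1381·712) = 3129434/983272 = 3.18267
Risk in exposed = 1078/2459 = 0.43839; risk in unexposed = 712/3615 = 0.19696; RR = 2.22581
OR/RR = 3.18267 / 2.22581 = 1.42989
The outcome is not rare, so the OR lies further from 1 than the RR.

1.43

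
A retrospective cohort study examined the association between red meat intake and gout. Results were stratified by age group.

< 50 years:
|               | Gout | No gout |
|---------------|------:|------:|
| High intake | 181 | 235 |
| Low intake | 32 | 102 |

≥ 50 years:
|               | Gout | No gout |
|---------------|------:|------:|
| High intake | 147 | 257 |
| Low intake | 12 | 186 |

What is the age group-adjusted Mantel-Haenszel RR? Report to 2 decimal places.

RR_MH = Σ(aᵢ·n₀ᵢ/nᵢ) / Σ(cᵢ·n₁ᵢ/nᵢ), with n₁ᵢ = aᵢ+bᵢ (exposed), n₀ᵢ = cᵢ+dᵢ (unexposed), nᵢ = n₁ᵢ+n₀ᵢ.
Stratum 1 (< 50 years): n₁ = 416, n₀ = 134, n = 550; a·n₀/n = 181·134/550 = 44.0982; c·n₁/n = 32·416/550 = 24.2036
Stratum 2 (≥ 50 years): n₁ = 404, n₀ = 198, n = 602; a·n₀/n = 147·198/602 = 48.3488; c·n₁/n = 12·404/602 = 8.0532
RR_MH = (44.0982 + 48.3488) / (24.2036 + 8.0532) = 92.4470 / 32.2568 = 2.86597

2.87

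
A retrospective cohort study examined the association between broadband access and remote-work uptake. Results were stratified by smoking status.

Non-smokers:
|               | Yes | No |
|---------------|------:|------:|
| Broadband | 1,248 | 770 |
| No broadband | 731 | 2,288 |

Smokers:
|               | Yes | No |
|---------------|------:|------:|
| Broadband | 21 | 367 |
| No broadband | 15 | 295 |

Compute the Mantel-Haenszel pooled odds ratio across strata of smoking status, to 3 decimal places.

4.813

OR_MH = Σ(aᵢdᵢ/nᵢ) / Σ(bᵢcᵢ/nᵢ), where nᵢ is the stratum total.
Stratum 1 (Non-smokers): n = 5037; a·d/n = 1248·2288/5037 = 566.8898; b·c/n = 770·731/5037 = 111.7471
Stratum 2 (Smokers): n = 698; a·d/n = 21·295/698 = 8.8754; b·c/n = 367·15/698 = 7.8868
OR_MH = (566.8898 + 8.8754) / (111.7471 + 7.8868) = 575.7652 / 119.6339 = 4.81273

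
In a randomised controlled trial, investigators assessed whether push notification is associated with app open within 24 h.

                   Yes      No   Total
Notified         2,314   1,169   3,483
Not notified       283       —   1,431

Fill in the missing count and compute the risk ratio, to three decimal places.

3.359

The missing cell is in the unexposed row: 1431 − 283 = 1148.
So a = 2314, b = 1169, c = 283, d = 1148.
RR = [a/(a+b)] / [c/(c+d)] = (2314/3483) / (283/1431) = 0.66437/0.19776 = 3.35941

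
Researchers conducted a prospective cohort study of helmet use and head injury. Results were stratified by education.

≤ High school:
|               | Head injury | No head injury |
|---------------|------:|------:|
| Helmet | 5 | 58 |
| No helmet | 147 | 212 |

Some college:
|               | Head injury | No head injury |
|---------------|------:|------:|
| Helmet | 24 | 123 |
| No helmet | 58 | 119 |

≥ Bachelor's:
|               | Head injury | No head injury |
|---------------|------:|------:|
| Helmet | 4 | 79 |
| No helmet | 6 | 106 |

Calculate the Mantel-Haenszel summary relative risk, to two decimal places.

RR_MH = Σ(aᵢ·n₀ᵢ/nᵢ) / Σ(cᵢ·n₁ᵢ/nᵢ), with n₁ᵢ = aᵢ+bᵢ (exposed), n₀ᵢ = cᵢ+dᵢ (unexposed), nᵢ = n₁ᵢ+n₀ᵢ.
Stratum 1 (≤ High school): n₁ = 63, n₀ = 359, n = 422; a·n₀/n = 5·359/422 = 4.2536; c·n₁/n = 147·63/422 = 21.9455
Stratum 2 (Some college): n₁ = 147, n₀ = 177, n = 324; a·n₀/n = 24·177/324 = 13.1111; c·n₁/n = 58·147/324 = 26.3148
Stratum 3 (≥ Bachelor's): n₁ = 83, n₀ = 112, n = 195; a·n₀/n = 4·112/195 = 2.2974; c·n₁/n = 6·83/195 = 2.5538
RR_MH = (4.2536 + 13.1111 + 2.2974) / (21.9455 + 26.3148 + 2.5538) = 19.6621 / 50.8142 = 0.38694

0.39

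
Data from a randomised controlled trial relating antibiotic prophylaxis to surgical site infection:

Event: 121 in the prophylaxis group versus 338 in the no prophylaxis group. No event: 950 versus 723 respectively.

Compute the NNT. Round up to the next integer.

5

Risk in treated group = 121/1071 = 0.11298; risk in control = 338/1061 = 0.31857.
Absolute risk reduction = 0.31857 − 0.11298 = 0.20559
NNT = 1 / ARR = 1 / 0.20559 = 4.864 → round up → 5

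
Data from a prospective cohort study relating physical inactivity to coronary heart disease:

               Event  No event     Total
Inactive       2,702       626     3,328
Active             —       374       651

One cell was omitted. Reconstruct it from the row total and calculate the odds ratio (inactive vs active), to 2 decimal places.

5.83

The missing cell is in the unexposed row: 651 − 374 = 277.
So a = 2702, b = 626, c = 277, d = 374.
OR = (a·d)/(b·c) = (2702 × 374) / (626 × 277) = 1010548 / 173402 = 5.82778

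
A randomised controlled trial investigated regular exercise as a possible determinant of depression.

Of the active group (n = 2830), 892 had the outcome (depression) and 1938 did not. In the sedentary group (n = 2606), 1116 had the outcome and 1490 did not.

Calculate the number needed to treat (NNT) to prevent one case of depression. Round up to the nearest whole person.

9

Risk in treated group = 892/2830 = 0.31519; risk in control = 1116/2606 = 0.42824.
Absolute risk reduction = 0.42824 − 0.31519 = 0.11305
NNT = 1 / ARR = 1 / 0.11305 = 8.846 → round up → 9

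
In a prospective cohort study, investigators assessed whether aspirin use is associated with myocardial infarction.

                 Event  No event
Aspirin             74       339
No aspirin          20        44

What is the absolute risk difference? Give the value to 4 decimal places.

-0.1333

Cells: a = 74, b = 339, c = 20, d = 44.
Risk in exposed = 74/413 = 0.179177; risk in unexposed = 20/64 = 0.312500.
Risk difference = 0.179177 − 0.312500 = -0.133323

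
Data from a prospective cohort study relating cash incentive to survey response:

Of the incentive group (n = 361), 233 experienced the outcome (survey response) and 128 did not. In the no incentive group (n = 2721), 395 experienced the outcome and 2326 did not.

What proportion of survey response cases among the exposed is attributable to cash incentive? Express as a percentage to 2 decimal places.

77.51

From the description: a = 233, b = 128, c = 395, d = 2326.
Risk in exposed = 233/361 = 0.64543; risk in unexposed = 395/2721 = 0.14517.
RR = 0.64543/0.14517 = 4.44611
AR% = (RR − 1)/RR × 100 = (4.44611 − 1)/4.44611 × 100 = 77.5084%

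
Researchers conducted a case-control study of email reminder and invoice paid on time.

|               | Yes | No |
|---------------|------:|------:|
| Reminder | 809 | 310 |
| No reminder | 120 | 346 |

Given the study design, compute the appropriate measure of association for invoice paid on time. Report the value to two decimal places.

7.52

Cells: a = 809, b = 310, c = 120, d = 346.
This is a case-control study: participants were sampled on outcome status, so risks in the source population cannot be estimated directly — relative risk is not valid here. The odds ratio is the appropriate measure.
OR = (a·d)/(b·c) = (809 × 346) / (310 × 120) = 279914 / 37200 = 7.52457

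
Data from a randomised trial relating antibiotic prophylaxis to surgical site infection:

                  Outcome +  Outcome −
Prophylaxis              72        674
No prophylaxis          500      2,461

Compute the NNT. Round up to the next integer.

Risk in treated group = 72/746 = 0.09651; risk in control = 500/2961 = 0.16886.
Absolute risk reduction = 0.16886 − 0.09651 = 0.07235
NNT = 1 / ARR = 1 / 0.07235 = 13.822 → round up → 14

14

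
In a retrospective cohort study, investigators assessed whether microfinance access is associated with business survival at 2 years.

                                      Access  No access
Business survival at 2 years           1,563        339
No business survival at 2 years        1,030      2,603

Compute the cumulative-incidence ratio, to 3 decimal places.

5.231

Reading the table with exposure as columns: a = 1563 (Access, case), b = 1030 (Access, non-case), c = 339 (No access, case), d = 2603.
Risk in exposed = 1563/2593 = 0.60278; risk in unexposed = 339/2942 = 0.11523.
RR = 0.60278 / 0.11523 = 5.23118
The risk among the exposed is 5.23 times that among the unexposed.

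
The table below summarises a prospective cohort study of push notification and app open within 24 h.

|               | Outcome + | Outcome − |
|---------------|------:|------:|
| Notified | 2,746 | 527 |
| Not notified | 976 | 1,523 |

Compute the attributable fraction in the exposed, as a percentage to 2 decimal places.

Cells: a = 2746, b = 527, c = 976, d = 1523.
Risk in exposed = 2746/3273 = 0.83899; risk in unexposed = 976/2499 = 0.39056.
RR = 0.83899/0.39056 = 2.14818
AR% = (RR − 1)/RR × 100 = (2.14818 − 1)/2.14818 × 100 = 53.4490%

53.45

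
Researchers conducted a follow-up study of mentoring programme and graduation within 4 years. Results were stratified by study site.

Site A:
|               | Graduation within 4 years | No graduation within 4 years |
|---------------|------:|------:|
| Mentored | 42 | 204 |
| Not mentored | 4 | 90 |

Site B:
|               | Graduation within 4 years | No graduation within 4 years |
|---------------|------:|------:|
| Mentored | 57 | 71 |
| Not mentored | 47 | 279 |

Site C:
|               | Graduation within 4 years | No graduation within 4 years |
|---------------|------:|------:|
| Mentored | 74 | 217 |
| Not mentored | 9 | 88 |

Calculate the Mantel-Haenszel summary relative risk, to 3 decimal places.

3.103

RR_MH = Σ(aᵢ·n₀ᵢ/nᵢ) / Σ(cᵢ·n₁ᵢ/nᵢ), with n₁ᵢ = aᵢ+bᵢ (exposed), n₀ᵢ = cᵢ+dᵢ (unexposed), nᵢ = n₁ᵢ+n₀ᵢ.
Stratum 1 (Site A): n₁ = 246, n₀ = 94, n = 340; a·n₀/n = 42·94/340 = 11.6118; c·n₁/n = 4·246/340 = 2.8941
Stratum 2 (Site B): n₁ = 128, n₀ = 326, n = 454; a·n₀/n = 57·326/454 = 40.9295; c·n₁/n = 47·128/454 = 13.2511
Stratum 3 (Site C): n₁ = 291, n₀ = 97, n = 388; a·n₀/n = 74·97/388 = 18.5000; c·n₁/n = 9·291/388 = 6.7500
RR_MH = (11.6118 + 40.9295 + 18.5000) / (2.8941 + 13.2511 + 6.7500) = 71.0413 / 22.8952 = 3.10289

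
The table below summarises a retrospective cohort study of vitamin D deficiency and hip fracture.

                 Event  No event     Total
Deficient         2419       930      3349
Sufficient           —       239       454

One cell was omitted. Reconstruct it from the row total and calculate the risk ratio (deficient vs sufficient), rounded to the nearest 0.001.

1.525

The missing cell is in the unexposed row: 454 − 239 = 215.
So a = 2419, b = 930, c = 215, d = 239.
RR = [a/(a+b)] / [c/(c+d)] = (2419/3349) / (215/454) = 0.72231/0.47357 = 1.52524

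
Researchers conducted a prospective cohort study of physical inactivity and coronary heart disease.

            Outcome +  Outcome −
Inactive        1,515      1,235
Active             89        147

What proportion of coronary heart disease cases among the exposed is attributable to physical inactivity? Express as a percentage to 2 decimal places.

31.55

Cells: a = 1515, b = 1235, c = 89, d = 147.
Risk in exposed = 1515/2750 = 0.55091; risk in unexposed = 89/236 = 0.37712.
RR = 0.55091/0.37712 = 1.46084
AR% = (RR − 1)/RR × 100 = (1.46084 − 1)/1.46084 × 100 = 31.5461%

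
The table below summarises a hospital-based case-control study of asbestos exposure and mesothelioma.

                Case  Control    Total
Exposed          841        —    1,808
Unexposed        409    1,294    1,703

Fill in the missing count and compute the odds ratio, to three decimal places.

2.752

The missing cell is in the exposed row: 1808 − 841 = 967.
So a = 841, b = 967, c = 409, d = 1294.
OR = (a·d)/(b·c) = (841 × 1294) / (967 × 409) = 1088254 / 395503 = 2.75157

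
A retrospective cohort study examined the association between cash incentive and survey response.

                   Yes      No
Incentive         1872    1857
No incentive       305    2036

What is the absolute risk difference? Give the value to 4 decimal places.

Cells: a = 1872, b = 1857, c = 305, d = 2036.
Risk in exposed = 1872/3729 = 0.502011; risk in unexposed = 305/2341 = 0.130286.
Risk difference = 0.502011 − 0.130286 = 0.371725

0.3717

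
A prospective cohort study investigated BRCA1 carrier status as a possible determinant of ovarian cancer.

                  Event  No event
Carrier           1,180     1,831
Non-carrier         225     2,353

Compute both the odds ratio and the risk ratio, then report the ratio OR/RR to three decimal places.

Cells: a = 1180, b = 1831, c = 225, d = 2353.
OR = (1180·2353)/(1831·225) = 2776540/411975 = 6.73958
Risk in exposed = 1180/3011 = 0.39190; risk in unexposed = 225/2578 = 0.08728; RR = 4.49026
OR/RR = 6.73958 / 4.49026 = 1.50093
The outcome is not rare, so the OR lies further from 1 than the RR.

1.501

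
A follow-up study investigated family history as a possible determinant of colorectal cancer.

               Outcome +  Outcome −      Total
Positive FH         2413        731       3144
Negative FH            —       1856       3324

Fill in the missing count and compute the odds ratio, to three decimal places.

4.173

The missing cell is in the unexposed row: 3324 − 1856 = 1468.
So a = 2413, b = 731, c = 1468, d = 1856.
OR = (a·d)/(b·c) = (2413 × 1856) / (731 × 1468) = 4478528 / 1073108 = 4.17342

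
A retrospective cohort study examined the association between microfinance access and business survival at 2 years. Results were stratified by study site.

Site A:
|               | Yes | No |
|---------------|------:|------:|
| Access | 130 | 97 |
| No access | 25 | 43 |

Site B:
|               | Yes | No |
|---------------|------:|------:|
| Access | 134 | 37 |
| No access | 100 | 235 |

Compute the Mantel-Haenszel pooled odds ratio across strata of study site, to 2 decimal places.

5.23

OR_MH = Σ(aᵢdᵢ/nᵢ) / Σ(bᵢcᵢ/nᵢ), where nᵢ is the stratum total.
Stratum 1 (Site A): n = 295; a·d/n = 130·43/295 = 18.9492; b·c/n = 97·25/295 = 8.2203
Stratum 2 (Site B): n = 506; a·d/n = 134·235/506 = 62.2332; b·c/n = 37·100/506 = 7.3123
OR_MH = (18.9492 + 62.2332) / (8.2203 + 7.3123) = 81.1824 / 15.5326 = 5.22658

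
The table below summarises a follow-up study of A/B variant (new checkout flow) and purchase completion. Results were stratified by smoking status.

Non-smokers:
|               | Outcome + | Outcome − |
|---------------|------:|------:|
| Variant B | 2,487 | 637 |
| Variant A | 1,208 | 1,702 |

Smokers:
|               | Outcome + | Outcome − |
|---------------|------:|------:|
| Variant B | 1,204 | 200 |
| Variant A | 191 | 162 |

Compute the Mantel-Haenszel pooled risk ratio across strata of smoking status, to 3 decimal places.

1.852

RR_MH = Σ(aᵢ·n₀ᵢ/nᵢ) / Σ(cᵢ·n₁ᵢ/nᵢ), with n₁ᵢ = aᵢ+bᵢ (exposed), n₀ᵢ = cᵢ+dᵢ (unexposed), nᵢ = n₁ᵢ+n₀ᵢ.
Stratum 1 (Non-smokers): n₁ = 3124, n₀ = 2910, n = 6034; a·n₀/n = 2487·2910/6034 = 1199.3984; c·n₁/n = 1208·3124/6034 = 625.4213
Stratum 2 (Smokers): n₁ = 1404, n₀ = 353, n = 1757; a·n₀/n = 1204·353/1757 = 241.8964; c·n₁/n = 191·1404/1757 = 152.6261
RR_MH = (1199.3984 + 241.8964) / (625.4213 + 152.6261) = 1441.2948 / 778.0473 = 1.85245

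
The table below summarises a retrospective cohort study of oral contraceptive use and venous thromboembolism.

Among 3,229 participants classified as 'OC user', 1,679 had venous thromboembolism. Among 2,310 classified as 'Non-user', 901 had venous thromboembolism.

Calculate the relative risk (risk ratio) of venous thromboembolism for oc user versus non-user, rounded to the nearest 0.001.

1.333

From the description: a = 1679, b = 1550, c = 901, d = 1409.
Risk in exposed = 1679/3229 = 0.51998; risk in unexposed = 901/2310 = 0.39004.
RR = 0.51998 / 0.39004 = 1.33312
The risk among the exposed is 1.33 times that among the unexposed.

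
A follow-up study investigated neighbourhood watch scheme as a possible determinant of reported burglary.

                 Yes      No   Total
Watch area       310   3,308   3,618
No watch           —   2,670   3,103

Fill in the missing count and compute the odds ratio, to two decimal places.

The missing cell is in the unexposed row: 3103 − 2670 = 433.
So a = 310, b = 3308, c = 433, d = 2670.
OR = (a·d)/(b·c) = (310 × 2670) / (3308 × 433) = 827700 / 1432364 = 0.57786

0.58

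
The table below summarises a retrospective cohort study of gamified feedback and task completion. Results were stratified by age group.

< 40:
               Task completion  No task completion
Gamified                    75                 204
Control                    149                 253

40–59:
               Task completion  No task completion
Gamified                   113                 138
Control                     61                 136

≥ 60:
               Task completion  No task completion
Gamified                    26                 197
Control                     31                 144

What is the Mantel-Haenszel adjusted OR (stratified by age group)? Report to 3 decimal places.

OR_MH = Σ(aᵢdᵢ/nᵢ) / Σ(bᵢcᵢ/nᵢ), where nᵢ is the stratum total.
Stratum 1 (< 40): n = 681; a·d/n = 75·253/681 = 27.8634; b·c/n = 204·149/681 = 44.6344
Stratum 2 (40–59): n = 448; a·d/n = 113·136/448 = 34.3036; b·c/n = 138·61/448 = 18.7902
Stratum 3 (≥ 60): n = 398; a·d/n = 26·144/398 = 9.4070; b·c/n = 197·31/398 = 15.3442
OR_MH = (27.8634 + 34.3036 + 9.4070) / (44.6344 + 18.7902 + 15.3442) = 71.5740 / 78.7688 = 0.90866

0.909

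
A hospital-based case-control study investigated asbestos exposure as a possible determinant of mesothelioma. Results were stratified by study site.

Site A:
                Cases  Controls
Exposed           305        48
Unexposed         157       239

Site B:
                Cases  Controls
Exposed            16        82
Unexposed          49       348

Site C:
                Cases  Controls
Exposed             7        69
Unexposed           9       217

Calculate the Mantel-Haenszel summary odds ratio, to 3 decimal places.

5.614

OR_MH = Σ(aᵢdᵢ/nᵢ) / Σ(bᵢcᵢ/nᵢ), where nᵢ is the stratum total.
Stratum 1 (Site A): n = 749; a·d/n = 305·239/749 = 97.3231; b·c/n = 48·157/749 = 10.0614
Stratum 2 (Site B): n = 495; a·d/n = 16·348/495 = 11.2485; b·c/n = 82·49/495 = 8.1172
Stratum 3 (Site C): n = 302; a·d/n = 7·217/302 = 5.0298; b·c/n = 69·9/302 = 2.0563
OR_MH = (97.3231 + 11.2485 + 5.0298) / (10.0614 + 8.1172 + 2.0563) = 113.6014 / 20.2349 = 5.61414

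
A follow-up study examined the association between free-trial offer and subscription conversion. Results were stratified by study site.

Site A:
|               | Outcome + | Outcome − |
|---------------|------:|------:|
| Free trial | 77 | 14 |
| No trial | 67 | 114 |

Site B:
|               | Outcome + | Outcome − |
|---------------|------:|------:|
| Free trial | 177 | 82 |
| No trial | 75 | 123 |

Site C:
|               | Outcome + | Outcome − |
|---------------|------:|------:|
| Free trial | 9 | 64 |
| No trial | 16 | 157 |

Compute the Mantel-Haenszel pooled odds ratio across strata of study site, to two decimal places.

4.07

OR_MH = Σ(aᵢdᵢ/nᵢ) / Σ(bᵢcᵢ/nᵢ), where nᵢ is the stratum total.
Stratum 1 (Site A): n = 272; a·d/n = 77·114/272 = 32.2721; b·c/n = 14·67/272 = 3.4485
Stratum 2 (Site B): n = 457; a·d/n = 177·123/457 = 47.6389; b·c/n = 82·75/457 = 13.4573
Stratum 3 (Site C): n = 246; a·d/n = 9·157/246 = 5.7439; b·c/n = 64·16/246 = 4.1626
OR_MH = (32.2721 + 47.6389 + 5.7439) / (3.4485 + 13.4573 + 4.1626) = 85.6549 / 21.0685 = 4.06555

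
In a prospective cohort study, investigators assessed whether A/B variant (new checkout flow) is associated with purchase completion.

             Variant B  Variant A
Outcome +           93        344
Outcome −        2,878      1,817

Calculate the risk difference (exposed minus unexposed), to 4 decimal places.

Reading the table with exposure as columns: a = 93 (Variant B, case), b = 2878 (Variant B, non-case), c = 344 (Variant A, case), d = 1817.
Risk in exposed = 93/2971 = 0.031303; risk in unexposed = 344/2161 = 0.159186.
Risk difference = 0.031303 − 0.159186 = -0.127883

-0.1279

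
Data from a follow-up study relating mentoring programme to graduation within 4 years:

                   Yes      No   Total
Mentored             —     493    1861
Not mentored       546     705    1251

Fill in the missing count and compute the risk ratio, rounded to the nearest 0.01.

1.68

The missing cell is in the exposed row: 1861 − 493 = 1368.
So a = 1368, b = 493, c = 546, d = 705.
RR = [a/(a+b)] / [c/(c+d)] = (1368/1861) / (546/1251) = 0.73509/0.43645 = 1.68424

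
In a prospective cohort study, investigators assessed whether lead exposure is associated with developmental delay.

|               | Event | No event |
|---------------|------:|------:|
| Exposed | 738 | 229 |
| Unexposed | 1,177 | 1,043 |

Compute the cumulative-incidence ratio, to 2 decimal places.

1.44

Cells: a = 738, b = 229, c = 1177, d = 1043.
Risk in exposed = 738/967 = 0.76319; risk in unexposed = 1177/2220 = 0.53018.
RR = 0.76319 / 0.53018 = 1.43948
The risk among the exposed is 1.44 times that among the unexposed.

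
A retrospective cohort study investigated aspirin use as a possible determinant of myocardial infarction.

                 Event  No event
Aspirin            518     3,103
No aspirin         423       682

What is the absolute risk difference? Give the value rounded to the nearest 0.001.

-0.240

Cells: a = 518, b = 3103, c = 423, d = 682.
Risk in exposed = 518/3621 = 0.143054; risk in unexposed = 423/1105 = 0.382805.
Risk difference = 0.143054 − 0.382805 = -0.239751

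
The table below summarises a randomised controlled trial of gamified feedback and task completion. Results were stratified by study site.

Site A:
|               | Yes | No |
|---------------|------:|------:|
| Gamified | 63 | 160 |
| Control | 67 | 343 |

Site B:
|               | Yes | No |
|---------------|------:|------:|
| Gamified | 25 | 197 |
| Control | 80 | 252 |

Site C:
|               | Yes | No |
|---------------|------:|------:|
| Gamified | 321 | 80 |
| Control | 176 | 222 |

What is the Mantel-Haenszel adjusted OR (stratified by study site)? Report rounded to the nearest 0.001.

OR_MH = Σ(aᵢdᵢ/nᵢ) / Σ(bᵢcᵢ/nᵢ), where nᵢ is the stratum total.
Stratum 1 (Site A): n = 633; a·d/n = 63·343/633 = 34.1374; b·c/n = 160·67/633 = 16.9352
Stratum 2 (Site B): n = 554; a·d/n = 25·252/554 = 11.3718; b·c/n = 197·80/554 = 28.4477
Stratum 3 (Site C): n = 799; a·d/n = 321·222/799 = 89.1890; b·c/n = 80·176/799 = 17.6220
OR_MH = (34.1374 + 11.3718 + 89.1890) / (16.9352 + 28.4477 + 17.6220) = 134.6983 / 63.0049 = 2.13790

2.138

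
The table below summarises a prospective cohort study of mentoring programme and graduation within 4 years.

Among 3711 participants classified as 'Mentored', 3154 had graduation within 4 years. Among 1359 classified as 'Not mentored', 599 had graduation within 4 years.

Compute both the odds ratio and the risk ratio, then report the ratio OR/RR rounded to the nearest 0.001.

From the description: a = 3154, b = 557, c = 599, d = 760.
OR = (3154·760)/(557·599) = 2397040/333643 = 7.18445
Risk in exposed = 3154/3711 = 0.84991; risk in unexposed = 599/1359 = 0.44077; RR = 1.92825
OR/RR = 7.18445 / 1.92825 = 3.72589
The outcome is not rare, so the OR lies further from 1 than the RR.

3.726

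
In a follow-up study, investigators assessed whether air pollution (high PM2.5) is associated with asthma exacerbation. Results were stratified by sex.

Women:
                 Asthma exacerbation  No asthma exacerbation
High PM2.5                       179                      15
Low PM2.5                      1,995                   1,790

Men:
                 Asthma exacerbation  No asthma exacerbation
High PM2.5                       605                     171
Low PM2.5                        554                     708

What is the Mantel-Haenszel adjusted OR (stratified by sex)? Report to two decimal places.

OR_MH = Σ(aᵢdᵢ/nᵢ) / Σ(bᵢcᵢ/nᵢ), where nᵢ is the stratum total.
Stratum 1 (Women): n = 3979; a·d/n = 179·1790/3979 = 80.5253; b·c/n = 15·1995/3979 = 7.5207
Stratum 2 (Men): n = 2038; a·d/n = 605·708/2038 = 210.1766; b·c/n = 171·554/2038 = 46.4838
OR_MH = (80.5253 + 210.1766) / (7.5207 + 46.4838) = 290.7019 / 54.0045 = 5.38292

5.38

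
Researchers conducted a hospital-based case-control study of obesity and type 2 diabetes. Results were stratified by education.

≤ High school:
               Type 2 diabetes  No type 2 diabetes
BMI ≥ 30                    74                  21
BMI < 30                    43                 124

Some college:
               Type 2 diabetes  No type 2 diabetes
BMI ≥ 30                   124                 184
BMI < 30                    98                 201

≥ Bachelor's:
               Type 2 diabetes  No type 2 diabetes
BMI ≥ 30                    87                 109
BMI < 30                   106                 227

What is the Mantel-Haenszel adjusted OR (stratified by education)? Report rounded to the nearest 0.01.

OR_MH = Σ(aᵢdᵢ/nᵢ) / Σ(bᵢcᵢ/nᵢ), where nᵢ is the stratum total.
Stratum 1 (≤ High school): n = 262; a·d/n = 74·124/262 = 35.0229; b·c/n = 21·43/262 = 3.4466
Stratum 2 (Some college): n = 607; a·d/n = 124·201/607 = 41.0610; b·c/n = 184·98/607 = 29.7068
Stratum 3 (≥ Bachelor's): n = 529; a·d/n = 87·227/529 = 37.3327; b·c/n = 109·106/529 = 21.8412
OR_MH = (35.0229 + 41.0610 + 37.3327) / (3.4466 + 29.7068 + 21.8412) = 113.4166 / 54.9945 = 2.06232

2.06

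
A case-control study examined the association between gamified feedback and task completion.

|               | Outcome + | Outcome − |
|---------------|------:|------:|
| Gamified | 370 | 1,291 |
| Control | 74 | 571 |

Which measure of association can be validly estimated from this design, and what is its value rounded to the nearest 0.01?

2.21

Cells: a = 370, b = 1291, c = 74, d = 571.
This is a case-control study: participants were sampled on outcome status, so risks in the source population cannot be estimated directly — relative risk is not valid here. The odds ratio is the appropriate measure.
OR = (a·d)/(b·c) = (370 × 571) / (1291 × 74) = 211270 / 95534 = 2.21146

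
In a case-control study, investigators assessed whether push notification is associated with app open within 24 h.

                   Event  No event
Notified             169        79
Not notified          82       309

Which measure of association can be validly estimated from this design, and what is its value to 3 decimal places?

Cells: a = 169, b = 79, c = 82, d = 309.
This is a case-control study: participants were sampled on outcome status, so risks in the source population cannot be estimated directly — relative risk is not valid here. The odds ratio is the appropriate measure.
OR = (a·d)/(b·c) = (169 × 309) / (79 × 82) = 52221 / 6478 = 8.06128

8.061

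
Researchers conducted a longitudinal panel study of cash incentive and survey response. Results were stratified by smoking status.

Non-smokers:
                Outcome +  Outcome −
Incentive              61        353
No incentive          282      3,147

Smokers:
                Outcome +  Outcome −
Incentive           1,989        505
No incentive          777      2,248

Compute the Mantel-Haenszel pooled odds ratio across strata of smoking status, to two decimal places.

OR_MH = Σ(aᵢdᵢ/nᵢ) / Σ(bᵢcᵢ/nᵢ), where nᵢ is the stratum total.
Stratum 1 (Non-smokers): n = 3843; a·d/n = 61·3147/3843 = 49.9524; b·c/n = 353·282/3843 = 25.9032
Stratum 2 (Smokers): n = 5519; a·d/n = 1989·2248/5519 = 810.1598; b·c/n = 505·777/5519 = 71.0971
OR_MH = (49.9524 + 810.1598) / (25.9032 + 71.0971) = 860.1122 / 97.0003 = 8.86711

8.87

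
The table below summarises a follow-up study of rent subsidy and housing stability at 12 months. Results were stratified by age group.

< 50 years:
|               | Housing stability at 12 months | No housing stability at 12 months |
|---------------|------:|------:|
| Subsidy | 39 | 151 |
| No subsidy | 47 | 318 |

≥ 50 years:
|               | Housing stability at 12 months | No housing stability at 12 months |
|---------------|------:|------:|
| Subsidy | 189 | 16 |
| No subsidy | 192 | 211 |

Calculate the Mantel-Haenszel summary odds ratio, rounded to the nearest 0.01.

4.93

OR_MH = Σ(aᵢdᵢ/nᵢ) / Σ(bᵢcᵢ/nᵢ), where nᵢ is the stratum total.
Stratum 1 (< 50 years): n = 555; a·d/n = 39·318/555 = 22.3459; b·c/n = 151·47/555 = 12.7874
Stratum 2 (≥ 50 years): n = 608; a·d/n = 189·211/608 = 65.5905; b·c/n = 16·192/608 = 5.0526
OR_MH = (22.3459 + 65.5905) / (12.7874 + 5.0526) = 87.9364 / 17.8400 = 4.92917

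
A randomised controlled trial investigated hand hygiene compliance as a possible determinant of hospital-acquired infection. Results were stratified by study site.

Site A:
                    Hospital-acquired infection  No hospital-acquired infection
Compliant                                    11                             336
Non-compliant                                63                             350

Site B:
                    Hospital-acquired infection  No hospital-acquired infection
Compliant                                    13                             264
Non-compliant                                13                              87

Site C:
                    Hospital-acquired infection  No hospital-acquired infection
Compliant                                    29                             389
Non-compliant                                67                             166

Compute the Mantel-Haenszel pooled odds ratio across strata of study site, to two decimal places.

0.20

OR_MH = Σ(aᵢdᵢ/nᵢ) / Σ(bᵢcᵢ/nᵢ), where nᵢ is the stratum total.
Stratum 1 (Site A): n = 760; a·d/n = 11·350/760 = 5.0658; b·c/n = 336·63/760 = 27.8526
Stratum 2 (Site B): n = 377; a·d/n = 13·87/377 = 3.0000; b·c/n = 264·13/377 = 9.1034
Stratum 3 (Site C): n = 651; a·d/n = 29·166/651 = 7.3948; b·c/n = 389·67/651 = 40.0353
OR_MH = (5.0658 + 3.0000 + 7.3948) / (27.8526 + 9.1034 + 40.0353) = 15.4606 / 76.9914 = 0.20081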